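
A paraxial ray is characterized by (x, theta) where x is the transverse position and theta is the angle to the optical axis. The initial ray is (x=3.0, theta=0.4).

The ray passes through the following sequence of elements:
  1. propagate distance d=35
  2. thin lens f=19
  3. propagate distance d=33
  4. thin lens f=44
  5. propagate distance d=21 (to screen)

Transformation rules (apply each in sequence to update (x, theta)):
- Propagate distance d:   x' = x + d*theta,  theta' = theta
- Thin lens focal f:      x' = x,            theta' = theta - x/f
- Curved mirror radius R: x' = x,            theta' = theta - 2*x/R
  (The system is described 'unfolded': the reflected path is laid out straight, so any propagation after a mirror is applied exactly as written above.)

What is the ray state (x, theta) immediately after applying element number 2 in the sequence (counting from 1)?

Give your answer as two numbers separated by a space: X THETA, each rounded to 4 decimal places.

Initial: x=3.0000 theta=0.4000
After 1 (propagate distance d=35): x=17.0000 theta=0.4000
After 2 (thin lens f=19): x=17.0000 theta=-47/95 (≈-0.4947)
Rounded to 4 decimal places: x = 17.0000, theta = -0.4947

Answer: 17.0000 -0.4947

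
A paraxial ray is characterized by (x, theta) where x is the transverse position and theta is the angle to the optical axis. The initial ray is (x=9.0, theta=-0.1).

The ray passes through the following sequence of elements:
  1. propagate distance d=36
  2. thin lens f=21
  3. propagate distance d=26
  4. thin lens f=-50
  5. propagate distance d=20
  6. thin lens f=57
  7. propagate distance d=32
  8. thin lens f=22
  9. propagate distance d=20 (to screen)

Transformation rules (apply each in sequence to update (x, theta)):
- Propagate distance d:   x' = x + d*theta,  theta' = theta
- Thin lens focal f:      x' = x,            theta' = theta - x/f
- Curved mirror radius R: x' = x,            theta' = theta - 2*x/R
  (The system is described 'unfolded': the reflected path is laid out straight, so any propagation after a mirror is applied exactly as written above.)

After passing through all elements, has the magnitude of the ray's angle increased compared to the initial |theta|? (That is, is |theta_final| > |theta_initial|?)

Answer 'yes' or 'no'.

Initial: x=9.0000 theta=-0.1000
After 1 (propagate distance d=36): x=5.4000 theta=-0.1000
After 2 (thin lens f=21): x=5.4000 theta=-5/14 (≈-0.3571)
After 3 (propagate distance d=26): x=-136/35 (≈-3.8857) theta=-5/14 (≈-0.3571)
After 4 (thin lens f=-50): x=-136/35 (≈-3.8857) theta=-761/1750 (≈-0.4349)
After 5 (propagate distance d=20): x=-2202/175 (≈-12.5829) theta=-761/1750 (≈-0.4349)
After 6 (thin lens f=57): x=-2202/175 (≈-12.5829) theta=-1017/4750 (≈-0.2141)
After 7 (propagate distance d=32): x=-323094/16625 (≈-19.4342) theta=-1017/4750 (≈-0.2141)
After 8 (thin lens f=22): x=-323094/16625 (≈-19.4342) theta=48957/73150 (≈0.6693)
After 9 (propagate distance d=20 (to screen)): x=-1106184/182875 (≈-6.0489) theta=48957/73150 (≈0.6693)
|theta_initial|=0.1000 |theta_final|=48957/73150 (≈0.6693) -> increased

Answer: yes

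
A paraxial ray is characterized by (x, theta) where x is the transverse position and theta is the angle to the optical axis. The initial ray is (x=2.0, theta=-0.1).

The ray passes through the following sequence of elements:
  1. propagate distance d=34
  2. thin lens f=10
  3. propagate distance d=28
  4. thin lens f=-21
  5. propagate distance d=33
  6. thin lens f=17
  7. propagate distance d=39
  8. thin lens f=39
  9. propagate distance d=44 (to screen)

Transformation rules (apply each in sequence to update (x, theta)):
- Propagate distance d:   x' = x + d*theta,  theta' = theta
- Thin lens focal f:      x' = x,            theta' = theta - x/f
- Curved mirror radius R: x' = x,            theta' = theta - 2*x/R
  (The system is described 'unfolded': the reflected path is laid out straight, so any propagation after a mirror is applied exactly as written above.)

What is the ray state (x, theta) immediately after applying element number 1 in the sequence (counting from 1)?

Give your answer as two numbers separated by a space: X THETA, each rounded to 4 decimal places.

Answer: -1.4000 -0.1000

Derivation:
Initial: x=2.0000 theta=-0.1000
After 1 (propagate distance d=34): x=-1.4000 theta=-0.1000
Rounded to 4 decimal places: x = -1.4000, theta = -0.1000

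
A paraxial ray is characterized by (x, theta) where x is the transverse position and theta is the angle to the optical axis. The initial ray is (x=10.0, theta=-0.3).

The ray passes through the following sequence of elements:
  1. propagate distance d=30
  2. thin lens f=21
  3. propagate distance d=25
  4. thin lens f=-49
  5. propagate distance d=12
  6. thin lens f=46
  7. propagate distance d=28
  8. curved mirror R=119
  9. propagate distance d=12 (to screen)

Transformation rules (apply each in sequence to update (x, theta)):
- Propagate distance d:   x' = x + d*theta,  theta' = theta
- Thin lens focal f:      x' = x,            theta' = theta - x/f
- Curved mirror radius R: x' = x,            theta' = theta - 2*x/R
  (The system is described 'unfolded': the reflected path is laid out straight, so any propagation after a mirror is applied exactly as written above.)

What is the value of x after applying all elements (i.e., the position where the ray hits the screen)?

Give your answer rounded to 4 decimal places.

Initial: x=10.0000 theta=-0.3000
After 1 (propagate distance d=30): x=1.0000 theta=-0.3000
After 2 (thin lens f=21): x=1.0000 theta=-73/210 (≈-0.3476)
After 3 (propagate distance d=25): x=-323/42 (≈-7.6905) theta=-73/210 (≈-0.3476)
After 4 (thin lens f=-49): x=-323/42 (≈-7.6905) theta=-2596/5145 (≈-0.5046)
After 5 (propagate distance d=12): x=-141439/10290 (≈-13.7453) theta=-2596/5145 (≈-0.5046)
After 6 (thin lens f=46): x=-141439/10290 (≈-13.7453) theta=-97393/473340 (≈-0.2058)
After 7 (propagate distance d=28): x=-4616599/236670 (≈-19.5065) theta=-97393/473340 (≈-0.2058)
After 8 (curved mirror R=119): x=-4616599/236670 (≈-19.5065) theta=6876629/56327460 (≈0.1221)
After 9 (propagate distance d=12 (to screen)): x=-508115507/28163730 (≈-18.0415) theta=6876629/56327460 (≈0.1221)
Rounded to 4 decimal places: x = -18.0415

Answer: -18.0415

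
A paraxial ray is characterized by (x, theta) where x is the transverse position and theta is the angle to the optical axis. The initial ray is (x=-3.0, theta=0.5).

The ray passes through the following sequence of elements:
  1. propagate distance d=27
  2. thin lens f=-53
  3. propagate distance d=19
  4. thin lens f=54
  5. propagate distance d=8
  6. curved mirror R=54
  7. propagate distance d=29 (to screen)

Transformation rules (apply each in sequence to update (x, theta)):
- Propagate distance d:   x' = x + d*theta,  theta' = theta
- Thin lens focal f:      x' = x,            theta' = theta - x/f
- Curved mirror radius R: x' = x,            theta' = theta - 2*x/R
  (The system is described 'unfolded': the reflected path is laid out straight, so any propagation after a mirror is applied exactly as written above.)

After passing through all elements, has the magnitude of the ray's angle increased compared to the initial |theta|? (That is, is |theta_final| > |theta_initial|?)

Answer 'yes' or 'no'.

Answer: yes

Derivation:
Initial: x=-3.0000 theta=0.5000
After 1 (propagate distance d=27): x=10.5000 theta=0.5000
After 2 (thin lens f=-53): x=10.5000 theta=37/53 (≈0.6981)
After 3 (propagate distance d=19): x=2519/106 (≈23.7642) theta=37/53 (≈0.6981)
After 4 (thin lens f=54): x=2519/106 (≈23.7642) theta=1477/5724 (≈0.2580)
After 5 (propagate distance d=8): x=73921/2862 (≈25.8284) theta=1477/5724 (≈0.2580)
After 6 (curved mirror R=54): x=73921/2862 (≈25.8284) theta=-107963/154548 (≈-0.6986)
After 7 (propagate distance d=29 (to screen)): x=860807/154548 (≈5.5698) theta=-107963/154548 (≈-0.6986)
|theta_initial|=0.5000 |theta_final|=107963/154548 (≈0.6986) -> increased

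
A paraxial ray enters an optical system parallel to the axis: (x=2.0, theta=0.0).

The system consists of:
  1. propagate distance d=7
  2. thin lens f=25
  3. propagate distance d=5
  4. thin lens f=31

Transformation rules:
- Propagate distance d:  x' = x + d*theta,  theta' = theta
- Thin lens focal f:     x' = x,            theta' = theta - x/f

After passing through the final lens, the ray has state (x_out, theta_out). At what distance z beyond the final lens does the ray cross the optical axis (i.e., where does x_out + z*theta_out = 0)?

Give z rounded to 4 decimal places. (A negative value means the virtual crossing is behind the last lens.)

Answer: 12.1569

Derivation:
Initial: x=2.0000 theta=0.0000
After 1 (propagate distance d=7): x=2.0000 theta=0.0000
After 2 (thin lens f=25): x=2.0000 theta=-0.0800
After 3 (propagate distance d=5): x=1.6000 theta=-0.0800
After 4 (thin lens f=31): x=1.6000 theta=-102/775 (≈-0.1316)
z_focus = -x_out/theta_out = -(1.6000)/(-102/775) = 620/51 ≈ 12.1569
Rounded to 4 decimal places: z = 12.1569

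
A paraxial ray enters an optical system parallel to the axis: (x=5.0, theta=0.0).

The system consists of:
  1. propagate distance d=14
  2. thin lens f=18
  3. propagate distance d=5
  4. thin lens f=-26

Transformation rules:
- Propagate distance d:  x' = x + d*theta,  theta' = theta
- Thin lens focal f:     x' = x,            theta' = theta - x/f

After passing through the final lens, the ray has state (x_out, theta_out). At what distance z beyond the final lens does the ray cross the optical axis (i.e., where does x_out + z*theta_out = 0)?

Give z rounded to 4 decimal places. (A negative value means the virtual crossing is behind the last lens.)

Initial: x=5.0000 theta=0.0000
After 1 (propagate distance d=14): x=5.0000 theta=0.0000
After 2 (thin lens f=18): x=5.0000 theta=-5/18 (≈-0.2778)
After 3 (propagate distance d=5): x=65/18 (≈3.6111) theta=-5/18 (≈-0.2778)
After 4 (thin lens f=-26): x=65/18 (≈3.6111) theta=-5/36 (≈-0.1389)
z_focus = -x_out/theta_out = -(65/18)/(-5/36) = 26.0000
Rounded to 4 decimal places: z = 26.0000

Answer: 26.0000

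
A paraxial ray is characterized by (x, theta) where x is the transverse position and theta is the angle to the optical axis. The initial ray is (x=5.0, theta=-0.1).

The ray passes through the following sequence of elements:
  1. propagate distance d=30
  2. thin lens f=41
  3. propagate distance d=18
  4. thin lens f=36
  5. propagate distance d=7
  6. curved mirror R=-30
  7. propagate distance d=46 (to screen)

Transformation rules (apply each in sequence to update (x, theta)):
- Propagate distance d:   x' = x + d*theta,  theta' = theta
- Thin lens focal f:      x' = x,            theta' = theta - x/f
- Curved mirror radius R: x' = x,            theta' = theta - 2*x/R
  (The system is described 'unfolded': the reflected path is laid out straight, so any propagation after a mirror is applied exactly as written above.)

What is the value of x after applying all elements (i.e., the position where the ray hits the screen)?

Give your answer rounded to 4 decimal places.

Answer: -12.4340

Derivation:
Initial: x=5.0000 theta=-0.1000
After 1 (propagate distance d=30): x=2.0000 theta=-0.1000
After 2 (thin lens f=41): x=2.0000 theta=-61/410 (≈-0.1488)
After 3 (propagate distance d=18): x=-139/205 (≈-0.6780) theta=-61/410 (≈-0.1488)
After 4 (thin lens f=36): x=-139/205 (≈-0.6780) theta=-959/7380 (≈-0.1299)
After 5 (propagate distance d=7): x=-11717/7380 (≈-1.5877) theta=-959/7380 (≈-0.1299)
After 6 (curved mirror R=-30): x=-11717/7380 (≈-1.5877) theta=-13051/55350 (≈-0.2358)
After 7 (propagate distance d=46 (to screen)): x=-1376447/110700 (≈-12.4340) theta=-13051/55350 (≈-0.2358)
Rounded to 4 decimal places: x = -12.4340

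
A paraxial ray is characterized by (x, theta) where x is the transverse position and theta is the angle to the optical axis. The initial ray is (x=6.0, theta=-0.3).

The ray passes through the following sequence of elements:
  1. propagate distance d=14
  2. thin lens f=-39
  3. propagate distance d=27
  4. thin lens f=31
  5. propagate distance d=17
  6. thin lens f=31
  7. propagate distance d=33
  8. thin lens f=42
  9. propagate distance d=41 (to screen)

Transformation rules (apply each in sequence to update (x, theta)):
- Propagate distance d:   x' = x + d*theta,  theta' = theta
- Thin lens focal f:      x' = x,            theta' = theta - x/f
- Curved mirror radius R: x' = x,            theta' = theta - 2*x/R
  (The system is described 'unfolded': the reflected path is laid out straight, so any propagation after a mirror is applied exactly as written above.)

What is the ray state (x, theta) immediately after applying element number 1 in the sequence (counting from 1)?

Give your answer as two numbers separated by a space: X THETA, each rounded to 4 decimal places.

Initial: x=6.0000 theta=-0.3000
After 1 (propagate distance d=14): x=1.8000 theta=-0.3000
Rounded to 4 decimal places: x = 1.8000, theta = -0.3000

Answer: 1.8000 -0.3000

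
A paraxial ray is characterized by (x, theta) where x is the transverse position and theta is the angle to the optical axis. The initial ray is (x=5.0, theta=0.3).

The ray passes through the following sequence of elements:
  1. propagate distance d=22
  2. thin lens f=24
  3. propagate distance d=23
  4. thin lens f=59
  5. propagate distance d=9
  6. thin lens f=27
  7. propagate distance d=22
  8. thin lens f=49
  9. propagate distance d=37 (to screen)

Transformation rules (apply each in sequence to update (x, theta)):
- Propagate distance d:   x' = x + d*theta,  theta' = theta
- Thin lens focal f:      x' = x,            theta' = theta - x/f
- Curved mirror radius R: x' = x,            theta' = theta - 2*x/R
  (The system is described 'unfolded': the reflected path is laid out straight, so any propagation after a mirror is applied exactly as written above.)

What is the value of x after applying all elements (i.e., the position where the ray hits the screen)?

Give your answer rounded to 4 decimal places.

Initial: x=5.0000 theta=0.3000
After 1 (propagate distance d=22): x=11.6000 theta=0.3000
After 2 (thin lens f=24): x=11.6000 theta=-11/60 (≈-0.1833)
After 3 (propagate distance d=23): x=443/60 (≈7.3833) theta=-11/60 (≈-0.1833)
After 4 (thin lens f=59): x=443/60 (≈7.3833) theta=-91/295 (≈-0.3085)
After 5 (propagate distance d=9): x=16309/3540 (≈4.6071) theta=-91/295 (≈-0.3085)
After 6 (thin lens f=27): x=16309/3540 (≈4.6071) theta=-45793/95580 (≈-0.4791)
After 7 (propagate distance d=22): x=-567103/95580 (≈-5.9333) theta=-45793/95580 (≈-0.4791)
After 8 (thin lens f=49): x=-567103/95580 (≈-5.9333) theta=-31051/86730 (≈-0.3580)
After 9 (propagate distance d=37 (to screen)): x=-17965589/936684 (≈-19.1800) theta=-31051/86730 (≈-0.3580)
Rounded to 4 decimal places: x = -19.1800

Answer: -19.1800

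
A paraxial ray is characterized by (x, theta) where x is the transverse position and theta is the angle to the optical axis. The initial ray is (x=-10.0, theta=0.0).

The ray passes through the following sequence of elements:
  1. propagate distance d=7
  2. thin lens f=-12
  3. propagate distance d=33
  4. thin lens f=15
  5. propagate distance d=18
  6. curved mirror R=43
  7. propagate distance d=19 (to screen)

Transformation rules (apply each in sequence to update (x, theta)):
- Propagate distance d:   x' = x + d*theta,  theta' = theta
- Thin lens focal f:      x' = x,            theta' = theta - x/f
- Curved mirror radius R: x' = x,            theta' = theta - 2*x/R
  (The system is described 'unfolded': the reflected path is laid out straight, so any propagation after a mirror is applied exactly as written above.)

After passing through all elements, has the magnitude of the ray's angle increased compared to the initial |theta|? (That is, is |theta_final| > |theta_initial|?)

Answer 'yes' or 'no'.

Answer: yes

Derivation:
Initial: x=-10.0000 theta=0.0000
After 1 (propagate distance d=7): x=-10.0000 theta=0.0000
After 2 (thin lens f=-12): x=-10.0000 theta=-5/6 (≈-0.8333)
After 3 (propagate distance d=33): x=-37.5000 theta=-5/6 (≈-0.8333)
After 4 (thin lens f=15): x=-37.5000 theta=5/3 (≈1.6667)
After 5 (propagate distance d=18): x=-7.5000 theta=5/3 (≈1.6667)
After 6 (curved mirror R=43): x=-7.5000 theta=260/129 (≈2.0155)
After 7 (propagate distance d=19 (to screen)): x=7945/258 (≈30.7946) theta=260/129 (≈2.0155)
|theta_initial|=0.0000 |theta_final|=260/129 (≈2.0155) -> increased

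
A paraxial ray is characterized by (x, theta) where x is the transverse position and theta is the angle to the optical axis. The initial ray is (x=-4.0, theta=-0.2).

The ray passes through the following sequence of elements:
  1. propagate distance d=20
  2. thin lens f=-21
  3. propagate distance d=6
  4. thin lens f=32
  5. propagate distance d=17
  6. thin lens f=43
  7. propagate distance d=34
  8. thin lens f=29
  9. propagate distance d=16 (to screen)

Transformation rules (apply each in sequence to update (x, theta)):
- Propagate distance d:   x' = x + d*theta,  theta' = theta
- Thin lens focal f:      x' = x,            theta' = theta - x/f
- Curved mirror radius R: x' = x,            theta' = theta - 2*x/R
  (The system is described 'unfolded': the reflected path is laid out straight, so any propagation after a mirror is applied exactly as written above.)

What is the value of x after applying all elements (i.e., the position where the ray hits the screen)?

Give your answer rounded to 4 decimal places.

Initial: x=-4.0000 theta=-0.2000
After 1 (propagate distance d=20): x=-8.0000 theta=-0.2000
After 2 (thin lens f=-21): x=-8.0000 theta=-61/105 (≈-0.5810)
After 3 (propagate distance d=6): x=-402/35 (≈-11.4857) theta=-61/105 (≈-0.5810)
After 4 (thin lens f=32): x=-402/35 (≈-11.4857) theta=-373/1680 (≈-0.2220)
After 5 (propagate distance d=17): x=-25637/1680 (≈-15.2601) theta=-373/1680 (≈-0.2220)
After 6 (thin lens f=43): x=-25637/1680 (≈-15.2601) theta=4799/36120 (≈0.1329)
After 7 (propagate distance d=34): x=-776059/72240 (≈-10.7428) theta=4799/36120 (≈0.1329)
After 8 (thin lens f=29): x=-776059/72240 (≈-10.7428) theta=351467/698320 (≈0.5033)
After 9 (propagate distance d=16 (to screen)): x=-1127059/418992 (≈-2.6899) theta=351467/698320 (≈0.5033)
Rounded to 4 decimal places: x = -2.6899

Answer: -2.6899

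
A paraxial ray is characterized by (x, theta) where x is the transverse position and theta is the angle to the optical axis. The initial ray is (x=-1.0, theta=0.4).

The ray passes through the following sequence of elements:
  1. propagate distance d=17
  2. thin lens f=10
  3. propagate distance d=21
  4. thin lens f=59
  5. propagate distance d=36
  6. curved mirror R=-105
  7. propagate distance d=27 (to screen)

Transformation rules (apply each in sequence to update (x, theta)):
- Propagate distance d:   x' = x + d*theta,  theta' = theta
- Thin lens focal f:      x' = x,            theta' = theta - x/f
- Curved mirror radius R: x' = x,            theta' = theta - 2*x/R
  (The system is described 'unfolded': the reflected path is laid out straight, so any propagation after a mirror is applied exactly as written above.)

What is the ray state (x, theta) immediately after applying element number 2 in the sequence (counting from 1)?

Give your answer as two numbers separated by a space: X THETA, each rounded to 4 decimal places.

Answer: 5.8000 -0.1800

Derivation:
Initial: x=-1.0000 theta=0.4000
After 1 (propagate distance d=17): x=5.8000 theta=0.4000
After 2 (thin lens f=10): x=5.8000 theta=-0.1800
Rounded to 4 decimal places: x = 5.8000, theta = -0.1800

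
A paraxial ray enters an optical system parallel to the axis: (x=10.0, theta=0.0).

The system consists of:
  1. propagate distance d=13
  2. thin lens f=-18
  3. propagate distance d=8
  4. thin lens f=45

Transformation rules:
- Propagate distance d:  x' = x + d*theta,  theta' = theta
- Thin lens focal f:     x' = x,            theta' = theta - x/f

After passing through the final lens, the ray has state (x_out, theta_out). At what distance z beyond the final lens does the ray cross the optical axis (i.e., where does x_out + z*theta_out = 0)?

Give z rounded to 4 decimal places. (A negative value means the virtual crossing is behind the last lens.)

Answer: -61.5789

Derivation:
Initial: x=10.0000 theta=0.0000
After 1 (propagate distance d=13): x=10.0000 theta=0.0000
After 2 (thin lens f=-18): x=10.0000 theta=5/9 (≈0.5556)
After 3 (propagate distance d=8): x=130/9 (≈14.4444) theta=5/9 (≈0.5556)
After 4 (thin lens f=45): x=130/9 (≈14.4444) theta=19/81 (≈0.2346)
z_focus = -x_out/theta_out = -(130/9)/(19/81) = -1170/19 ≈ -61.5789
Rounded to 4 decimal places: z = -61.5789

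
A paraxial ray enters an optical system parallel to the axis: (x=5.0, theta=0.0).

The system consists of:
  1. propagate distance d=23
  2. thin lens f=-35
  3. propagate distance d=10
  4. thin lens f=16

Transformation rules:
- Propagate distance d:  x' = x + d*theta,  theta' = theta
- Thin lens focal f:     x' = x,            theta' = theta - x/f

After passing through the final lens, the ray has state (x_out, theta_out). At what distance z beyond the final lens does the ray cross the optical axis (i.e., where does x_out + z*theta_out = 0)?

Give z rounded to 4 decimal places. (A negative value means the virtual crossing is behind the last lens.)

Initial: x=5.0000 theta=0.0000
After 1 (propagate distance d=23): x=5.0000 theta=0.0000
After 2 (thin lens f=-35): x=5.0000 theta=1/7 (≈0.1429)
After 3 (propagate distance d=10): x=45/7 (≈6.4286) theta=1/7 (≈0.1429)
After 4 (thin lens f=16): x=45/7 (≈6.4286) theta=-29/112 (≈-0.2589)
z_focus = -x_out/theta_out = -(45/7)/(-29/112) = 720/29 ≈ 24.8276
Rounded to 4 decimal places: z = 24.8276

Answer: 24.8276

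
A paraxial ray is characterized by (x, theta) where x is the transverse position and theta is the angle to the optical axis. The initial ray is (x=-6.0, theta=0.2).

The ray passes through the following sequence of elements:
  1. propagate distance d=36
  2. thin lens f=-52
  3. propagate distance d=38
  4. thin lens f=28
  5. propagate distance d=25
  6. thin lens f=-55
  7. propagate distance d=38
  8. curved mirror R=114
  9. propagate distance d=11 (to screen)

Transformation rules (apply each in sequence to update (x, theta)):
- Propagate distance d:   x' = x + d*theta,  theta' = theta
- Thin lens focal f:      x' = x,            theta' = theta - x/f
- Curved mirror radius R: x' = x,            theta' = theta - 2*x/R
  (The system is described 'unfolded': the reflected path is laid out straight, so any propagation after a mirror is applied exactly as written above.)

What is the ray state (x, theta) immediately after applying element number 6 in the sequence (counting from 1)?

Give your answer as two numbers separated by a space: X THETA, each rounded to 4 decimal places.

Answer: 6.6137 -0.0023

Derivation:
Initial: x=-6.0000 theta=0.2000
After 1 (propagate distance d=36): x=1.2000 theta=0.2000
After 2 (thin lens f=-52): x=1.2000 theta=29/130 (≈0.2231)
After 3 (propagate distance d=38): x=629/65 (≈9.6769) theta=29/130 (≈0.2231)
After 4 (thin lens f=28): x=629/65 (≈9.6769) theta=-223/1820 (≈-0.1225)
After 5 (propagate distance d=25): x=12037/1820 (≈6.6137) theta=-223/1820 (≈-0.1225)
After 6 (thin lens f=-55): x=12037/1820 (≈6.6137) theta=-57/25025 (≈-0.0023)
Rounded to 4 decimal places: x = 6.6137, theta = -0.0023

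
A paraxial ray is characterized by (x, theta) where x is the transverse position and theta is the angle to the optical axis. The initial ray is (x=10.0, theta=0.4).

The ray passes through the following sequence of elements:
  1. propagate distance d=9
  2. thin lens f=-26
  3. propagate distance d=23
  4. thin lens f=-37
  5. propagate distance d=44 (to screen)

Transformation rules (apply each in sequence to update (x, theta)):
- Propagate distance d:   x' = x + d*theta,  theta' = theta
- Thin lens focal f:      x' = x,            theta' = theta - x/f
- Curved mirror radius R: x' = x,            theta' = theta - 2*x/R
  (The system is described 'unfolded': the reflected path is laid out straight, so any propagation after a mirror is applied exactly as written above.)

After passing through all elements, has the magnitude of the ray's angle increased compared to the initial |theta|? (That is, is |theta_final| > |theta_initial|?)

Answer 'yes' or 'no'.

Answer: yes

Derivation:
Initial: x=10.0000 theta=0.4000
After 1 (propagate distance d=9): x=13.6000 theta=0.4000
After 2 (thin lens f=-26): x=13.6000 theta=12/13 (≈0.9231)
After 3 (propagate distance d=23): x=2264/65 (≈34.8308) theta=12/13 (≈0.9231)
After 4 (thin lens f=-37): x=2264/65 (≈34.8308) theta=4484/2405 (≈1.8644)
After 5 (propagate distance d=44 (to screen)): x=281064/2405 (≈116.8665) theta=4484/2405 (≈1.8644)
|theta_initial|=0.4000 |theta_final|=4484/2405 (≈1.8644) -> increased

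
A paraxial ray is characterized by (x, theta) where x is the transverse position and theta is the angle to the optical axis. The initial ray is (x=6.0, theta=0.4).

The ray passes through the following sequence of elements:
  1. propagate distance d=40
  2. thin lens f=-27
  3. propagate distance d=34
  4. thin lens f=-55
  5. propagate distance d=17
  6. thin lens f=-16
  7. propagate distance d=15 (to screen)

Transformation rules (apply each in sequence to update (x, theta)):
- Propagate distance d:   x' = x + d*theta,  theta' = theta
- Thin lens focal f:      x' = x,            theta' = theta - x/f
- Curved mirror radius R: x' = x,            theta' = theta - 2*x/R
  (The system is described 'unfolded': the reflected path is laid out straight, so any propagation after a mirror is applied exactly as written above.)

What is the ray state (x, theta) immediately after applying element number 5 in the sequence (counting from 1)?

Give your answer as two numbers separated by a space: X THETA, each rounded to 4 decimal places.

Initial: x=6.0000 theta=0.4000
After 1 (propagate distance d=40): x=22.0000 theta=0.4000
After 2 (thin lens f=-27): x=22.0000 theta=164/135 (≈1.2148)
After 3 (propagate distance d=34): x=8546/135 (≈63.3037) theta=164/135 (≈1.2148)
After 4 (thin lens f=-55): x=8546/135 (≈63.3037) theta=17566/7425 (≈2.3658)
After 5 (propagate distance d=17): x=768652/7425 (≈103.5222) theta=17566/7425 (≈2.3658)
Rounded to 4 decimal places: x = 103.5222, theta = 2.3658

Answer: 103.5222 2.3658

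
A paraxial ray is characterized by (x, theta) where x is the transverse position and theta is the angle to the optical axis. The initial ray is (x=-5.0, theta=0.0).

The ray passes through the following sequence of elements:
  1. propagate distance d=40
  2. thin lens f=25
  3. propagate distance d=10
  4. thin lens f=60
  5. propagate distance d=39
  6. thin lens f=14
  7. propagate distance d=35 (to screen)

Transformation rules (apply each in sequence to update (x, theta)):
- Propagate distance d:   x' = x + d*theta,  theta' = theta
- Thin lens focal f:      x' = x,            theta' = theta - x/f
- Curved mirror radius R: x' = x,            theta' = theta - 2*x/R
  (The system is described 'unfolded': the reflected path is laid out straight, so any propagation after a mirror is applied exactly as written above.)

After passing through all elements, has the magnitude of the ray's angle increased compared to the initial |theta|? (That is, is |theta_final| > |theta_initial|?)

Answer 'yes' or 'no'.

Answer: yes

Derivation:
Initial: x=-5.0000 theta=0.0000
After 1 (propagate distance d=40): x=-5.0000 theta=0.0000
After 2 (thin lens f=25): x=-5.0000 theta=0.2000
After 3 (propagate distance d=10): x=-3.0000 theta=0.2000
After 4 (thin lens f=60): x=-3.0000 theta=0.2500
After 5 (propagate distance d=39): x=6.7500 theta=0.2500
After 6 (thin lens f=14): x=6.7500 theta=-13/56 (≈-0.2321)
After 7 (propagate distance d=35 (to screen)): x=-1.3750 theta=-13/56 (≈-0.2321)
|theta_initial|=0.0000 |theta_final|=13/56 (≈0.2321) -> increased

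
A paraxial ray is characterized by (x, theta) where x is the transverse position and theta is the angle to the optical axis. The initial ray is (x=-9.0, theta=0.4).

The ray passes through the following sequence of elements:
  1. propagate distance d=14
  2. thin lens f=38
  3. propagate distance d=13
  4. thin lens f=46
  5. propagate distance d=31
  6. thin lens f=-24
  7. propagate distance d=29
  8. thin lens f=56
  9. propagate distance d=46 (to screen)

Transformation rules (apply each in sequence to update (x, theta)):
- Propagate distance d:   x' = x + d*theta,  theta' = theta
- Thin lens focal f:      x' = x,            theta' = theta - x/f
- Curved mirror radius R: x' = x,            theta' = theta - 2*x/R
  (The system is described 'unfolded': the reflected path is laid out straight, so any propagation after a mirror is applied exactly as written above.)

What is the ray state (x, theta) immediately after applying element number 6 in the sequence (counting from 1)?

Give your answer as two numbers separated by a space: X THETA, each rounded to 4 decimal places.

Answer: 16.1399 1.0976

Derivation:
Initial: x=-9.0000 theta=0.4000
After 1 (propagate distance d=14): x=-3.4000 theta=0.4000
After 2 (thin lens f=38): x=-3.4000 theta=93/190 (≈0.4895)
After 3 (propagate distance d=13): x=563/190 (≈2.9632) theta=93/190 (≈0.4895)
After 4 (thin lens f=46): x=563/190 (≈2.9632) theta=743/1748 (≈0.4251)
After 5 (propagate distance d=31): x=141063/8740 (≈16.1399) theta=743/1748 (≈0.4251)
After 6 (thin lens f=-24): x=141063/8740 (≈16.1399) theta=4039/3680 (≈1.0976)
Rounded to 4 decimal places: x = 16.1399, theta = 1.0976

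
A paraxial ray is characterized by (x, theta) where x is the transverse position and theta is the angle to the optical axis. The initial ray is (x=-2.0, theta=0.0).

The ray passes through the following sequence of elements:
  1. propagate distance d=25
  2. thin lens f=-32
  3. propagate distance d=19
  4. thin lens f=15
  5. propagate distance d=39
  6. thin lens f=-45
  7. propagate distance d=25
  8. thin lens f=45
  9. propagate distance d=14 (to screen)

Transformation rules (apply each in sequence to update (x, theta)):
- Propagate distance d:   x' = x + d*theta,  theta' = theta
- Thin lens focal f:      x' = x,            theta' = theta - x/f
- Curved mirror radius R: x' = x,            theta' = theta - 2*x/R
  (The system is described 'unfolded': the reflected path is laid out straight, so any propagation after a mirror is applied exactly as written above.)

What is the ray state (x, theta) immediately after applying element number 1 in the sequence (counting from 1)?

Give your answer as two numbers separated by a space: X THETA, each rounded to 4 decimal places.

Answer: -2.0000 0.0000

Derivation:
Initial: x=-2.0000 theta=0.0000
After 1 (propagate distance d=25): x=-2.0000 theta=0.0000
Rounded to 4 decimal places: x = -2.0000, theta = 0.0000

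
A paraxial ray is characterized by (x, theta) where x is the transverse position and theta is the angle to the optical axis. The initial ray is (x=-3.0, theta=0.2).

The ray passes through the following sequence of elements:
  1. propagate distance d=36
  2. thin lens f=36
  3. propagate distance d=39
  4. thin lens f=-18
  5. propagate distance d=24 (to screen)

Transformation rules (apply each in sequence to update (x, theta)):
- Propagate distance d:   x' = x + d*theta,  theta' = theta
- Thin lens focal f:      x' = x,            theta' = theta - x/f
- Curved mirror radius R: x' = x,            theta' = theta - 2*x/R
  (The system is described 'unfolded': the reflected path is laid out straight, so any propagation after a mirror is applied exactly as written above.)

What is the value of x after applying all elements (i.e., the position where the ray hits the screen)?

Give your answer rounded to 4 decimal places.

Answer: 19.3833

Derivation:
Initial: x=-3.0000 theta=0.2000
After 1 (propagate distance d=36): x=4.2000 theta=0.2000
After 2 (thin lens f=36): x=4.2000 theta=1/12 (≈0.0833)
After 3 (propagate distance d=39): x=7.4500 theta=1/12 (≈0.0833)
After 4 (thin lens f=-18): x=7.4500 theta=179/360 (≈0.4972)
After 5 (propagate distance d=24 (to screen)): x=1163/60 (≈19.3833) theta=179/360 (≈0.4972)
Rounded to 4 decimal places: x = 19.3833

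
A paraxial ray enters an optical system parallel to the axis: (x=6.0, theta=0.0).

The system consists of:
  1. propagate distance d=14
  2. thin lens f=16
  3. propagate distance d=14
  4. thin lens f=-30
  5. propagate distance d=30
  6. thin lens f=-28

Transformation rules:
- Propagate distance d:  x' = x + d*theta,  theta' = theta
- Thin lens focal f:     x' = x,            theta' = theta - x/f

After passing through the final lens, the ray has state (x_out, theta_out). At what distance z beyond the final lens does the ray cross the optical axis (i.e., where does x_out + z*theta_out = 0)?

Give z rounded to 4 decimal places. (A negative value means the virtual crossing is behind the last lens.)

Answer: -13.9642

Derivation:
Initial: x=6.0000 theta=0.0000
After 1 (propagate distance d=14): x=6.0000 theta=0.0000
After 2 (thin lens f=16): x=6.0000 theta=-0.3750
After 3 (propagate distance d=14): x=0.7500 theta=-0.3750
After 4 (thin lens f=-30): x=0.7500 theta=-0.3500
After 5 (propagate distance d=30): x=-9.7500 theta=-0.3500
After 6 (thin lens f=-28): x=-9.7500 theta=-391/560 (≈-0.6982)
z_focus = -x_out/theta_out = -(-9.7500)/(-391/560) = -5460/391 ≈ -13.9642
Rounded to 4 decimal places: z = -13.9642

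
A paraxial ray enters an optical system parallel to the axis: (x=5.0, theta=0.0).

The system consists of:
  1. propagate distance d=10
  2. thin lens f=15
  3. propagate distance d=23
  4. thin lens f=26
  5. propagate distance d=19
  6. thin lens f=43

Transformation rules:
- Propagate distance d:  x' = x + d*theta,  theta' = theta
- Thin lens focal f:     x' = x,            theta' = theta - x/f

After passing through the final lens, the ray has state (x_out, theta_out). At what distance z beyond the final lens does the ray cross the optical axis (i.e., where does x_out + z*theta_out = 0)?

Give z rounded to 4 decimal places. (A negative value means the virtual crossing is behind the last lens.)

Answer: -105.5804

Derivation:
Initial: x=5.0000 theta=0.0000
After 1 (propagate distance d=10): x=5.0000 theta=0.0000
After 2 (thin lens f=15): x=5.0000 theta=-1/3 (≈-0.3333)
After 3 (propagate distance d=23): x=-8/3 (≈-2.6667) theta=-1/3 (≈-0.3333)
After 4 (thin lens f=26): x=-8/3 (≈-2.6667) theta=-3/13 (≈-0.2308)
After 5 (propagate distance d=19): x=-275/39 (≈-7.0513) theta=-3/13 (≈-0.2308)
After 6 (thin lens f=43): x=-275/39 (≈-7.0513) theta=-112/1677 (≈-0.0668)
z_focus = -x_out/theta_out = -(-275/39)/(-112/1677) = -11825/112 ≈ -105.5804
Rounded to 4 decimal places: z = -105.5804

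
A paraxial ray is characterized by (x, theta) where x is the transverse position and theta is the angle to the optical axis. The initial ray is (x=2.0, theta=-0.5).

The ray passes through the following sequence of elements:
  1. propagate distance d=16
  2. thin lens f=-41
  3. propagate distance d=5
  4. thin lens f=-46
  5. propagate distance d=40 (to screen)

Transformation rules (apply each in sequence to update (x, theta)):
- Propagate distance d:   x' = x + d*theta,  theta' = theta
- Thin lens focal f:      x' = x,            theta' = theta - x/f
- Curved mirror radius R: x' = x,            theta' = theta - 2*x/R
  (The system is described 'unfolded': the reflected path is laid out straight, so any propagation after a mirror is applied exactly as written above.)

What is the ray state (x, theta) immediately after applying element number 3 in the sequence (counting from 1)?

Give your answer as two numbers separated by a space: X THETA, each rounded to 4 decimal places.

Initial: x=2.0000 theta=-0.5000
After 1 (propagate distance d=16): x=-6.0000 theta=-0.5000
After 2 (thin lens f=-41): x=-6.0000 theta=-53/82 (≈-0.6463)
After 3 (propagate distance d=5): x=-757/82 (≈-9.2317) theta=-53/82 (≈-0.6463)
Rounded to 4 decimal places: x = -9.2317, theta = -0.6463

Answer: -9.2317 -0.6463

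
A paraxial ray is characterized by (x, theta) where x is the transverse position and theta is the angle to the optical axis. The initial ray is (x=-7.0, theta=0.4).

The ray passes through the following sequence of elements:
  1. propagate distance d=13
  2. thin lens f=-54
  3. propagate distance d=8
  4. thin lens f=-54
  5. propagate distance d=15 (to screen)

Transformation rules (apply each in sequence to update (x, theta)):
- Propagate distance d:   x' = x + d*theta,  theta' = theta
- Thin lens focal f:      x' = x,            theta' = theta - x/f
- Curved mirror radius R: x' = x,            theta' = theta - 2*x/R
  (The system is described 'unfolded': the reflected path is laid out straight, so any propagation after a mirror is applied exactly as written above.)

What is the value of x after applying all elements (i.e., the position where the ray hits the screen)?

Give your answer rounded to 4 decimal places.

Answer: 6.9481

Derivation:
Initial: x=-7.0000 theta=0.4000
After 1 (propagate distance d=13): x=-1.8000 theta=0.4000
After 2 (thin lens f=-54): x=-1.8000 theta=11/30 (≈0.3667)
After 3 (propagate distance d=8): x=17/15 (≈1.1333) theta=11/30 (≈0.3667)
After 4 (thin lens f=-54): x=17/15 (≈1.1333) theta=157/405 (≈0.3877)
After 5 (propagate distance d=15 (to screen)): x=938/135 (≈6.9481) theta=157/405 (≈0.3877)
Rounded to 4 decimal places: x = 6.9481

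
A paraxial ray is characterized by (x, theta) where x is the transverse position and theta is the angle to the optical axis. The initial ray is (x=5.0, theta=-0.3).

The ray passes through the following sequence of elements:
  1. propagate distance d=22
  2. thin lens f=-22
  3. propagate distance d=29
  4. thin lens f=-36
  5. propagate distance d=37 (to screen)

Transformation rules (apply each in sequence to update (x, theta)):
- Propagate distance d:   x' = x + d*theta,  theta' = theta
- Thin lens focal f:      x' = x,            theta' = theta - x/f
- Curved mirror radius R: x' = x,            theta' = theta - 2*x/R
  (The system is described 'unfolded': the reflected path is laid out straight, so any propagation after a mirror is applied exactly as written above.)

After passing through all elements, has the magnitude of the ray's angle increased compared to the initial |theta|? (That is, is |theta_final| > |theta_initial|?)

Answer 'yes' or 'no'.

Answer: yes

Derivation:
Initial: x=5.0000 theta=-0.3000
After 1 (propagate distance d=22): x=-1.6000 theta=-0.3000
After 2 (thin lens f=-22): x=-1.6000 theta=-41/110 (≈-0.3727)
After 3 (propagate distance d=29): x=-273/22 (≈-12.4091) theta=-41/110 (≈-0.3727)
After 4 (thin lens f=-36): x=-273/22 (≈-12.4091) theta=-947/1320 (≈-0.7174)
After 5 (propagate distance d=37 (to screen)): x=-51419/1320 (≈-38.9538) theta=-947/1320 (≈-0.7174)
|theta_initial|=0.3000 |theta_final|=947/1320 (≈0.7174) -> increased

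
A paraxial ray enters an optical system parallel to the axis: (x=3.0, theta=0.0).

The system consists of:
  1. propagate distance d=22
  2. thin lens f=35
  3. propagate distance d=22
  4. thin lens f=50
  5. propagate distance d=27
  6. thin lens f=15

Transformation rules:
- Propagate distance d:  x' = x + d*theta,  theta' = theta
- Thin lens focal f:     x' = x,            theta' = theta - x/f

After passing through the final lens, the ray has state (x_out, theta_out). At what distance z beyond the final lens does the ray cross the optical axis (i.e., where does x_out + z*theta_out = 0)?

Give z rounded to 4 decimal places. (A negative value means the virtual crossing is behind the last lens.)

Initial: x=3.0000 theta=0.0000
After 1 (propagate distance d=22): x=3.0000 theta=0.0000
After 2 (thin lens f=35): x=3.0000 theta=-3/35 (≈-0.0857)
After 3 (propagate distance d=22): x=39/35 (≈1.1143) theta=-3/35 (≈-0.0857)
After 4 (thin lens f=50): x=39/35 (≈1.1143) theta=-0.1080
After 5 (propagate distance d=27): x=-3153/1750 (≈-1.8017) theta=-0.1080
After 6 (thin lens f=15): x=-3153/1750 (≈-1.8017) theta=53/4375 (≈0.0121)
z_focus = -x_out/theta_out = -(-3153/1750)/(53/4375) = 15765/106 ≈ 148.7264
Rounded to 4 decimal places: z = 148.7264

Answer: 148.7264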